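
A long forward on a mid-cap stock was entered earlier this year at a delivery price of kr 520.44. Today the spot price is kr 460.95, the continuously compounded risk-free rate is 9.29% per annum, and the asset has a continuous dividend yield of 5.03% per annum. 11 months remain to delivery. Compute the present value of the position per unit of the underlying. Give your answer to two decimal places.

-kr 37.78

Current fair forward for the remaining 11 months: F = S·e^((r − q)·T), (r − q) = 0.0929 − 0.0503 = 0.0426
F = 460.95 · e^(0.0426 × 11/12) = 460.95 × 1.039822 = 479.3060
Value of long forward = (F − K)·e^(−rT) = (479.3060 − 520.44) · e^(−0.0929·11/12)
= -41.1340 × 0.918367 = -37.78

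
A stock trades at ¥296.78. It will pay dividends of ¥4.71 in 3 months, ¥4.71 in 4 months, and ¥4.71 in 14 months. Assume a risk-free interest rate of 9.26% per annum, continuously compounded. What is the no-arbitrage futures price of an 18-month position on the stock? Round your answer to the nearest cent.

¥325.61

PV(dividends) I = 4.71·e^(−0.0926·3/12) + 4.71·e^(−0.0926·4/12) + 4.71·e^(−0.0926·14/12)
I = 4.6022 + 4.5668 + 4.2277 = 13.3967
F = (S − I)·e^(rT) = (296.78 − 13.3967) · e^(0.0926·18/12)
= 283.3833 · e^0.138900 = 283.3833 × 1.149009 = ¥325.61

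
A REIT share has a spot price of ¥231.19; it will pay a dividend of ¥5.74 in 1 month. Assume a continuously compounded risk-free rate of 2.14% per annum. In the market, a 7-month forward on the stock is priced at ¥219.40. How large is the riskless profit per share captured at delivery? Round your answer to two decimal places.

PV(dividends) I = 5.74·e^(−0.0214·1/12) = 5.7298
Fair forward F* = (S − I)·e^(rT) = (231.19 − 5.7298)·e^0.012483 = 225.4602 × 1.012561 = 228.2922
Market ¥219.40 < fair 228.2922: forward underpriced → reverse cash-and-carry (short the stock, invest proceeds at r, pay the dividends, go long the forward).
Profit at T = |F_mkt − F*| = |219.40 − 228.2922| = ¥8.89 per share

¥8.89 per share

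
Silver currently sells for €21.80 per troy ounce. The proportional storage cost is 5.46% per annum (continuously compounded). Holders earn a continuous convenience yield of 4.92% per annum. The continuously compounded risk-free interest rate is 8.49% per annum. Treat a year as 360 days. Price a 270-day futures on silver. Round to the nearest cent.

€23.33 per troy ounce

Net carry = r + u − y = 0.0849 + 0.0546 − 0.0492 = 0.0903
F = S·e^((r+u−y)T) = 21.80 · e^(0.0903 × 270/360) = 21.80 · e^0.067725
= 21.80 × 1.070071 = €23.33 per troy ounce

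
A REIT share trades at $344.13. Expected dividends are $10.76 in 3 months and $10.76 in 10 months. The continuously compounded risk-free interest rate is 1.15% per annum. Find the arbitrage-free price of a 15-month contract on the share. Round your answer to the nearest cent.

PV(dividends) I = 10.76·e^(−0.0115·3/12) + 10.76·e^(−0.0115·10/12)
I = 10.7291 + 10.6574 = 21.3865
F = (S − I)·e^(rT) = (344.13 − 21.3865) · e^(0.0115·15/12)
= 322.7435 · e^0.014375 = 322.7435 × 1.014479 = $327.42

$327.42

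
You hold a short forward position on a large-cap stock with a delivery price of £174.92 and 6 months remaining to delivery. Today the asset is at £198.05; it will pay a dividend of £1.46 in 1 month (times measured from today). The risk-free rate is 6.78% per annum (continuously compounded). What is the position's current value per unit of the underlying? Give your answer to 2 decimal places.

PV(remaining dividends) I = 1.46·e^(−0.0678·1/12) = 1.4518
Current forward F = (S − I)·e^(rT) = (198.05 − 1.4518)·e^(0.0678·6/12) = 196.5982 × 1.034481 = 203.3771
Value (long) = (F − K)·e^(−rT) = (203.3771 − 174.92) × 0.966668 = 27.5086
Short position value = −(long value) = -£27.51

-£27.51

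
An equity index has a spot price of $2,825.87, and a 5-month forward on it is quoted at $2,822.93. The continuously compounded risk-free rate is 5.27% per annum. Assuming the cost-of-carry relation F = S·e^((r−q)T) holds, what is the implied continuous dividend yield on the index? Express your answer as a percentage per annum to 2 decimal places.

From F = S·e^((r−q)T): (r − q) = ln(F/S)/T
ln(2822.93/2825.87) = ln(0.998960) = -0.001041
(r − q) = -0.001041 / (5/12) = -0.002498
q = r − ln(F/S)/T = 0.0527 + 0.002498 = 0.055198
q = 5.52%

5.52%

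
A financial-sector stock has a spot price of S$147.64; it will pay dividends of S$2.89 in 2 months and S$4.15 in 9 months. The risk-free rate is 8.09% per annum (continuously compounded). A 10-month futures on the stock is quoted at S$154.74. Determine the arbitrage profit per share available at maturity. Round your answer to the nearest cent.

S$4.03 per share

PV(dividends) I = 2.89·e^(−0.0809·2/12) + 4.15·e^(−0.0809·9/12) = 6.7570
Fair futures F* = (S − I)·e^(rT) = (147.64 − 6.7570)·e^0.067417 = 140.8830 × 1.069741 = 150.7083
Market S$154.74 > fair 150.7083: forward overpriced → cash-and-carry (borrow at r, buy the stock and collect the dividends, short the forward).
Profit at T = |F_mkt − F*| = |154.74 − 150.7083| = S$4.03 per share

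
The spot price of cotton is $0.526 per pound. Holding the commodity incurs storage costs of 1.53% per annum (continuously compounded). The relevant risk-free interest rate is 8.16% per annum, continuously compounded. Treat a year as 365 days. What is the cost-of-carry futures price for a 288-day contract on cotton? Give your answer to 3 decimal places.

$0.568 per pound

Net carry = r + u − y = 0.0816 + 0.0153 − 0.0000 = 0.0969
F = S·e^((r+u−y)T) = 0.526 · e^(0.0969 × 288/365) = 0.526 · e^0.076458
= 0.526 × 1.079457 = $0.568 per pound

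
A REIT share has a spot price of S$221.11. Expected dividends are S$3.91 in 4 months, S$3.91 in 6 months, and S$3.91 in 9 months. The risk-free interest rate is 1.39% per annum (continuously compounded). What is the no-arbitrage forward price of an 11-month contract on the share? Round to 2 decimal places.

PV(dividends) I = 3.91·e^(−0.0139·4/12) + 3.91·e^(−0.0139·6/12) + 3.91·e^(−0.0139·9/12)
I = 3.8919 + 3.8829 + 3.8694 = 11.6442
F = (S − I)·e^(rT) = (221.11 − 11.6442) · e^(0.0139·11/12)
= 209.4658 · e^0.012742 = 209.4658 × 1.012824 = S$212.15

S$212.15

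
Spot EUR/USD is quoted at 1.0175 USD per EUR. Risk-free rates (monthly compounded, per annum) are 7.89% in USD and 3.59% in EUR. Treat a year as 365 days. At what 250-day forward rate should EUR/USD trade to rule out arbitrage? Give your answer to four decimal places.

By covered interest parity, F = S · (1+r_USD/12)^(12T) / (1+r_EUR/12)^(12T)
= 1.0175 × 1.055341 / 1.024856 = 1.0175 × 1.029746
F = 1.0478 USD per EUR

1.0478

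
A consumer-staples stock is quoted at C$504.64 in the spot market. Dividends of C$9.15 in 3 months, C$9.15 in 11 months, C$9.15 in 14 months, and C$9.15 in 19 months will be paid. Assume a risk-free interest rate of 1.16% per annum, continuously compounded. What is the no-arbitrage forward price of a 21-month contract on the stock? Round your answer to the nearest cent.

C$478.06

PV(dividends) I = 9.15·e^(−0.0116·3/12) + 9.15·e^(−0.0116·11/12) + 9.15·e^(−0.0116·14/12) + 9.15·e^(−0.0116·19/12)
I = 9.1235 + 9.0532 + 9.0270 + 8.9835 = 36.1872
F = (S − I)·e^(rT) = (504.64 − 36.1872) · e^(0.0116·21/12)
= 468.4528 · e^0.020300 = 468.4528 × 1.020507 = C$478.06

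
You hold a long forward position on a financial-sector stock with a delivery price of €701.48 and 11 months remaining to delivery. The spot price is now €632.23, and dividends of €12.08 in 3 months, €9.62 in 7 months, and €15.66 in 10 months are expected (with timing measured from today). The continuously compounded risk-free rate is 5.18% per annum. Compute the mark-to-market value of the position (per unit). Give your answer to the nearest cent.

PV(remaining dividends) I = 12.08·e^(−0.0518·3/12) + 9.62·e^(−0.0518·7/12) + 15.66·e^(−0.0518·10/12) = 36.2566
Current forward F = (S − I)·e^(rT) = (632.23 − 36.2566)·e^(0.0518·11/12) = 595.9734 × 1.048629 = 624.9550
Value (long) = (F − K)·e^(−rT) = (624.9550 − 701.48) × 0.953626 = -72.9762
Value = -€72.98

-€72.98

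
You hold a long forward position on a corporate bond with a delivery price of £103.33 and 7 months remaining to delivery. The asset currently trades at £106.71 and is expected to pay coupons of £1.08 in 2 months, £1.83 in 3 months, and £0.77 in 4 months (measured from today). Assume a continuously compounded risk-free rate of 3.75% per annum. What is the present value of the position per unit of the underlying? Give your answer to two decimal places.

PV(remaining coupons) I = 1.08·e^(−0.0375·2/12) + 1.83·e^(−0.0375·3/12) + 0.77·e^(−0.0375·4/12) = 3.6466
Current forward F = (S − I)·e^(rT) = (106.71 − 3.6466)·e^(0.0375·7/12) = 103.0634 × 1.022116 = 105.3428
Value (long) = (F − K)·e^(−rT) = (105.3428 − 103.33) × 0.978363 = 1.9692
Value = £1.97

£1.97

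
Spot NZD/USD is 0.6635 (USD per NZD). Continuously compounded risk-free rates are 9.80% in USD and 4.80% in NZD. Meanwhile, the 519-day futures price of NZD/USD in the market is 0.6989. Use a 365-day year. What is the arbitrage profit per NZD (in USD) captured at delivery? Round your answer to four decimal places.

0.0135 per NZD (in USD)

Fair futures: F* = S·e^(carry·T), with carry = (r_USD − r_NZD) = 0.0980 − 0.0480 = 0.0500
F* = 0.6635 · e^(0.0500 × 519/365) = 0.6635 · e^0.071096 = 0.6635 × 1.073684 = 0.7124
Market 0.6989 < fair 0.7124: forward underpriced → reverse cash-and-carry (short spot, go long the forward).
At maturity, profit = |F_mkt − F*| = |0.6989 − 0.7124| = 0.0135 per NZD (in USD)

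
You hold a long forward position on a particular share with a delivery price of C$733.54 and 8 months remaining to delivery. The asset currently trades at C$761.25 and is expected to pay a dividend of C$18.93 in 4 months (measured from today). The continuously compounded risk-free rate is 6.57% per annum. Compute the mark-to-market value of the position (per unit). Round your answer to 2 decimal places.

PV(remaining dividends) I = 18.93·e^(−0.0657·4/12) = 18.5199
Current forward F = (S − I)·e^(rT) = (761.25 − 18.5199)·e^(0.0657·8/12) = 742.7301 × 1.044773 = 775.9844
Value (long) = (F − K)·e^(−rT) = (775.9844 − 733.54) × 0.957145 = 40.6254
Value = C$40.63

C$40.63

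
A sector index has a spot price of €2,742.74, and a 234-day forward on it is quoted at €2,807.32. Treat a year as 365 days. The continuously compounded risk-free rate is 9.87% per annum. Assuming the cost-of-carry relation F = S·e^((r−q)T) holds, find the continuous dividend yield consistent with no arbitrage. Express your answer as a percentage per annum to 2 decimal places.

From F = S·e^((r−q)T): (r − q) = ln(F/S)/T
ln(2807.32/2742.74) = ln(1.023546) = 0.023273
(r − q) = 0.023273 / (234/365) = 0.036302
q = r − ln(F/S)/T = 0.0987 − 0.036302 = 0.062398
q = 6.24%

6.24%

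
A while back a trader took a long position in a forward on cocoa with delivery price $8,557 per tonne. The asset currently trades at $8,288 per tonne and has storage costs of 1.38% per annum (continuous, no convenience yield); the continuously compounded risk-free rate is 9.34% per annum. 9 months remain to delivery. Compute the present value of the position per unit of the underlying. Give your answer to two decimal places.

$396.13 per tonne

Current fair forward for the remaining 9 months: F = S·e^((r + u)·T), (r + u) = 0.0934 + 0.0138 = 0.1072
F = 8288 · e^(0.1072 × 9/12) = 8288 × 1.08372047 = 8981.8753
Value of long forward = (F − K)·e^(−rT) = (8981.8753 − 8557) · e^(−0.0934·9/12)
= 424.8753 × 0.93234720 = 396.13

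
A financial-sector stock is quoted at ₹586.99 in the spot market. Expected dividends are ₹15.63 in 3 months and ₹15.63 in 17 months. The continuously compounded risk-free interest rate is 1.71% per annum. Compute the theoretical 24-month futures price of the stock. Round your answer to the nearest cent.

₹575.52

PV(dividends) I = 15.63·e^(−0.0171·3/12) + 15.63·e^(−0.0171·17/12)
I = 15.5633 + 15.2559 = 30.8192
F = (S − I)·e^(rT) = (586.99 − 30.8192) · e^(0.0171·24/12)
= 556.1708 · e^0.034200 = 556.1708 × 1.034792 = ₹575.52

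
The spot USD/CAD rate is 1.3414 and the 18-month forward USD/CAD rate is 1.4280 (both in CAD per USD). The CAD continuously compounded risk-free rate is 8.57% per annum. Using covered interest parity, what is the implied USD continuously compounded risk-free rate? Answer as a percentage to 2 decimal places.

F = S·e^((r_CAD − r_USD)T) ⇒ r_USD = r_CAD − ln(F/S)/T
ln(1.4280/1.3414) = 0.062561; /(18/12) = 0.041707
r_USD = 0.0857 − 0.041707 = 0.043993
r_USD = 4.40%

4.40%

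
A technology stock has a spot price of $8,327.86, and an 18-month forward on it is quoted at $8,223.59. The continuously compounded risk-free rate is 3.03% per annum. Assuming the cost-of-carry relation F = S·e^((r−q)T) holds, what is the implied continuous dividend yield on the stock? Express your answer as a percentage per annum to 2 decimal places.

From F = S·e^((r−q)T): (r − q) = ln(F/S)/T
ln(8223.59/8327.86) = ln(0.987479) = -0.012600
(r − q) = -0.012600 / (18/12) = -0.008400
q = r − ln(F/S)/T = 0.0303 + 0.008400 = 0.038700
q = 3.87%

3.87%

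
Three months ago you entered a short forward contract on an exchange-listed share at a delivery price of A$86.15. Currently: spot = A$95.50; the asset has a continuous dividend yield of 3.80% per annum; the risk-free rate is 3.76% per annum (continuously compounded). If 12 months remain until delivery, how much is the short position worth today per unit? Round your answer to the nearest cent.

-A$8.97

Current fair forward for the remaining 12 months: F = S·e^((r − q)·T), (r − q) = 0.0376 − 0.0380 = -0.0004
F = 95.50 · e^(-0.0004 × 12/12) = 95.50 × 0.999600 = 95.4618
Value of long forward = (F − K)·e^(−rT) = (95.4618 − 86.15) · e^(−0.0376·12/12)
= 9.3118 × 0.963098 = 8.97
Short position value = −(long value) = -A$8.97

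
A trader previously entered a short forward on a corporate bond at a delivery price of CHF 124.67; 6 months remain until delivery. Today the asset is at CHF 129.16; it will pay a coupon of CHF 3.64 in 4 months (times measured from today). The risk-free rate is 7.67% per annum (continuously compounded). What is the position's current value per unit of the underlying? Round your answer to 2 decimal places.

-CHF 5.63

PV(remaining coupons) I = 3.64·e^(−0.0767·4/12) = 3.5481
Current forward F = (S − I)·e^(rT) = (129.16 − 3.5481)·e^(0.0767·6/12) = 125.6119 × 1.039095 = 130.5227
Value (long) = (F − K)·e^(−rT) = (130.5227 − 124.67) × 0.962376 = 5.6325
Short position value = −(long value) = -CHF 5.63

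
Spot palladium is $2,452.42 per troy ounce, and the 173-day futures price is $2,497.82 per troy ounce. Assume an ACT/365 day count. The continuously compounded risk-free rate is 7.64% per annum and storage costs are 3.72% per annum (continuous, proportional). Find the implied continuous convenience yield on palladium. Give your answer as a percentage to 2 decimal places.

7.49%

F = S·e^((r+u−y)T) ⇒ (r+u−y) = ln(F/S)/T
ln(2497.82/2452.42) = 0.018343; /T ⇒ 0.038701
y = r + u − ln(F/S)/T = 0.0764 + 0.0372 − 0.038701 = 0.074899
y = 7.49%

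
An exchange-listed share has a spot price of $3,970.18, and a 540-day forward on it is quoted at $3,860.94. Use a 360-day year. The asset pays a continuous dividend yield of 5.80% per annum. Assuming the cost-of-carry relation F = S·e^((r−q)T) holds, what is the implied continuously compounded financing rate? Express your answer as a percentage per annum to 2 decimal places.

From F = S·e^((r−q)T): (r − q) = ln(F/S)/T
ln(3860.94/3970.18) = ln(0.972485) = -0.027901
(r − q) = -0.027901 / (540/360) = -0.018601
r = ln(F/S)/T + q = -0.018601 + 0.0580 = 0.039399
r = 3.94%

3.94%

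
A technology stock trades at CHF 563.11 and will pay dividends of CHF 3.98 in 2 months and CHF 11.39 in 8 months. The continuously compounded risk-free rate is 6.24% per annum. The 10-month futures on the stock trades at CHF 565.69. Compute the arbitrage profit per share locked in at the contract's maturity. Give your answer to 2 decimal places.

PV(dividends) I = 3.98·e^(−0.0624·2/12) + 11.39·e^(−0.0624·8/12) = 14.8647
Fair futures F* = (S − I)·e^(rT) = (563.11 − 14.8647)·e^0.052000 = 548.2453 × 1.053376 = 577.5084
Market CHF 565.69 < fair 577.5084: forward underpriced → reverse cash-and-carry (short the stock, invest proceeds at r, pay the dividends, go long the forward).
Profit at T = |F_mkt − F*| = |565.69 − 577.5084| = CHF 11.82 per share

CHF 11.82 per share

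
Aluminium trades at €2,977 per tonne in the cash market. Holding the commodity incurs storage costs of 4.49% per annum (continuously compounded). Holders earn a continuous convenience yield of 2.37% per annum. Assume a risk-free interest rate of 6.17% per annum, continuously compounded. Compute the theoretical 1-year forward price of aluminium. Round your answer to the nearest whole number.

€3,234 per tonne

Net carry = r + u − y = 0.0617 + 0.0449 − 0.0237 = 0.0829
F = S·e^((r+u−y)T) = 2977 · e^(0.0829 × 1) = 2977 · e^0.082900
= 2977 × 1.086433 = €3,234 per tonne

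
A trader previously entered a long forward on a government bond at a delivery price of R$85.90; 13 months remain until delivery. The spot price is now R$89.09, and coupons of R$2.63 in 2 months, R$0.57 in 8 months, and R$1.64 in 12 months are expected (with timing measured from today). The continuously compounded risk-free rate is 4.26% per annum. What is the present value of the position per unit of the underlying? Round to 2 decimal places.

R$2.33

PV(remaining coupons) I = 2.63·e^(−0.0426·2/12) + 0.57·e^(−0.0426·8/12) + 1.64·e^(−0.0426·12/12) = 4.7370
Current forward F = (S − I)·e^(rT) = (89.09 − 4.7370)·e^(0.0426·13/12) = 84.3530 × 1.047231 = 88.3371
Value (long) = (F − K)·e^(−rT) = (88.3371 − 85.90) × 0.954899 = 2.3272
Value = R$2.33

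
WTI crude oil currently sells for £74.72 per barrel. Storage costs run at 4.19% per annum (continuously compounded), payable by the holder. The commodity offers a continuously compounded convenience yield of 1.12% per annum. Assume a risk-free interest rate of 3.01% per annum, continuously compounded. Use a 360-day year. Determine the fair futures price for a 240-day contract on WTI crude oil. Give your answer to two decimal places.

Net carry = r + u − y = 0.0301 + 0.0419 − 0.0112 = 0.0608
F = S·e^((r+u−y)T) = 74.72 · e^(0.0608 × 240/360) = 74.72 · e^0.040533
= 74.72 × 1.041366 = £77.81 per barrel

£77.81 per barrel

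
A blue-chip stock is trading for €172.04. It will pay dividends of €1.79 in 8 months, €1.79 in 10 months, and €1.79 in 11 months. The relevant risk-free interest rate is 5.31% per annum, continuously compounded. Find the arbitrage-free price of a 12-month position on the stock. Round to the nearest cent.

€176.00

PV(dividends) I = 1.79·e^(−0.0531·8/12) + 1.79·e^(−0.0531·10/12) + 1.79·e^(−0.0531·11/12)
I = 1.7277 + 1.7125 + 1.7050 = 5.1452
F = (S − I)·e^(rT) = (172.04 − 5.1452) · e^(0.0531·12/12)
= 166.8948 · e^0.053100 = 166.8948 × 1.054535 = €176.00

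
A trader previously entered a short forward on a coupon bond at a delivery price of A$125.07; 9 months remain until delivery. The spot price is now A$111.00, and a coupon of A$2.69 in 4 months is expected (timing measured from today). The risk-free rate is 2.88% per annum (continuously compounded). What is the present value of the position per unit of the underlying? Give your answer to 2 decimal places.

A$14.06

PV(remaining coupons) I = 2.69·e^(−0.0288·4/12) = 2.6643
Current forward F = (S − I)·e^(rT) = (111.00 − 2.6643)·e^(0.0288·9/12) = 108.3357 × 1.021835 = 110.7012
Value (long) = (F − K)·e^(−rT) = (110.7012 − 125.07) × 0.978632 = -14.0618
Short position value = −(long value) = A$14.06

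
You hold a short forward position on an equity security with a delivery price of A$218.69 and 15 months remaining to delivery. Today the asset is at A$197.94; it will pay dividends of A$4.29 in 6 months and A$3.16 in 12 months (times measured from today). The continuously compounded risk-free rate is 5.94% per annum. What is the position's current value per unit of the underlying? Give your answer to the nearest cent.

A$12.24

PV(remaining dividends) I = 4.29·e^(−0.0594·6/12) + 3.16·e^(−0.0594·12/12) = 7.1422
Current forward F = (S − I)·e^(rT) = (197.94 − 7.1422)·e^(0.0594·15/12) = 190.7978 × 1.077076 = 205.5037
Value (long) = (F − K)·e^(−rT) = (205.5037 − 218.69) × 0.928440 = -12.2427
Short position value = −(long value) = A$12.24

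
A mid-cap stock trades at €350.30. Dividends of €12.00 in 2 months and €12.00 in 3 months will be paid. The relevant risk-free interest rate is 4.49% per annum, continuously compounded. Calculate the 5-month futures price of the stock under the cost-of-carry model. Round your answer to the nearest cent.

€332.69

PV(dividends) I = 12.00·e^(−0.0449·2/12) + 12.00·e^(−0.0449·3/12)
I = 11.9105 + 11.8661 = 23.7766
F = (S − I)·e^(rT) = (350.30 − 23.7766) · e^(0.0449·5/12)
= 326.5234 · e^0.018708 = 326.5234 × 1.018884 = €332.69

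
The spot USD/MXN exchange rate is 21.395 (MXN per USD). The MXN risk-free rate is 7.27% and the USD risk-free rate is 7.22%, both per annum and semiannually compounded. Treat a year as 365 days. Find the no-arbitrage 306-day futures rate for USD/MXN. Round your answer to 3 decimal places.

By covered interest parity, F = S · (1+r_MXN/2)^(2T) / (1+r_USD/2)^(2T)
= 21.395 × 1.061695 / 1.061266 = 21.395 × 1.000404
F = 21.404 MXN per USD

21.404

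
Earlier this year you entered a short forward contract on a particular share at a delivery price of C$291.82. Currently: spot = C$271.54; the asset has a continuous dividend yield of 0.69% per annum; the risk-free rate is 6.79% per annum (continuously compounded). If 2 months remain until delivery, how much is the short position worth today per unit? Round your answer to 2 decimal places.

C$17.31

Current fair forward for the remaining 2 months: F = S·e^((r − q)·T), (r − q) = 0.0679 − 0.0069 = 0.0610
F = 271.54 · e^(0.0610 × 2/12) = 271.54 × 1.010219 = 274.3149
Value of long forward = (F − K)·e^(−rT) = (274.3149 − 291.82) · e^(−0.0679·2/12)
= -17.5051 × 0.988747 = -17.31
Short position value = −(long value) = C$17.31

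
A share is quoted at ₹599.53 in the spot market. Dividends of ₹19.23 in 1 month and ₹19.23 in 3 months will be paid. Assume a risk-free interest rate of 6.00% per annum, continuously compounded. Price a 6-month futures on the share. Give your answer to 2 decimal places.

₹578.55

PV(dividends) I = 19.23·e^(−0.0600·1/12) + 19.23·e^(−0.0600·3/12)
I = 19.1341 + 18.9437 = 38.0778
F = (S − I)·e^(rT) = (599.53 − 38.0778) · e^(0.0600·6/12)
= 561.4522 · e^0.030000 = 561.4522 × 1.030455 = ₹578.55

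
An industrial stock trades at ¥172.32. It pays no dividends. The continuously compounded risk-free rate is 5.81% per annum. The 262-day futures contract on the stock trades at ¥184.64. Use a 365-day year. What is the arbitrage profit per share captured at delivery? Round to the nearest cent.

Fair futures: F* = S·e^(carry·T), with carry = r = 0.0581
F* = 172.32 · e^(0.0581 × 262/365) = 172.32 · e^0.041705 = 172.32 × 1.042587 = ¥179.6586
Market ¥184.64 > fair ¥179.6586: forward overpriced → cash-and-carry (buy spot, short the forward).
At maturity, profit = |F_mkt − F*| = |184.64 − 179.6586| = ¥4.98 per share

¥4.98 per share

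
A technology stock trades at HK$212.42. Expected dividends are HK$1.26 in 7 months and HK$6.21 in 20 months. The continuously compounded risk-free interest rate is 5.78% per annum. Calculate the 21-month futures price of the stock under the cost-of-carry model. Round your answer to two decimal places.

PV(dividends) I = 1.26·e^(−0.0578·7/12) + 6.21·e^(−0.0578·20/12)
I = 1.2182 + 5.6397 = 6.8579
F = (S − I)·e^(rT) = (212.42 − 6.8579) · e^(0.0578·21/12)
= 205.5621 · e^0.101150 = 205.5621 × 1.106443 = HK$227.44

HK$227.44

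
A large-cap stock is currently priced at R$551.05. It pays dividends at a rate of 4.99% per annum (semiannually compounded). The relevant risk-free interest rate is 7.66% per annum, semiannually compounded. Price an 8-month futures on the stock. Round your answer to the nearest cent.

R$560.64

F = S · (1+r/2)^(2T) / (1+q/2)^(2T)
= 551.05 × 1.051390 / 1.033404 = 551.05 × 1.017405
F = R$560.64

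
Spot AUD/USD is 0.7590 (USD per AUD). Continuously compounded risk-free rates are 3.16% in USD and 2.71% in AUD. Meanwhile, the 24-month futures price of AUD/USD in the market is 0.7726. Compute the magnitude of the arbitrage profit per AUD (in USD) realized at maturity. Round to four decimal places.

Fair futures: F* = S·e^(carry·T), with carry = (r_USD − r_AUD) = 0.0316 − 0.0271 = 0.0045
F* = 0.7590 · e^(0.0045 × 24/12) = 0.7590 · e^0.009000 = 0.7590 × 1.009041 = 0.7659
Market 0.7726 > fair 0.7659: forward overpriced → cash-and-carry (buy spot, short the forward).
At maturity, profit = |F_mkt − F*| = |0.7726 − 0.7659| = 0.0067 per AUD (in USD)

0.0067 per AUD (in USD)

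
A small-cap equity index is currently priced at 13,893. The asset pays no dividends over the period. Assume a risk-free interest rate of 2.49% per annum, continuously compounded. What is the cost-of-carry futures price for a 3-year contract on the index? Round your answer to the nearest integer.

14,971

F = S·e^(rT) = 13893 · e^(0.0249 × 3)
= 13893 · e^0.074700 = 13893 × 1.077561
F = 14,971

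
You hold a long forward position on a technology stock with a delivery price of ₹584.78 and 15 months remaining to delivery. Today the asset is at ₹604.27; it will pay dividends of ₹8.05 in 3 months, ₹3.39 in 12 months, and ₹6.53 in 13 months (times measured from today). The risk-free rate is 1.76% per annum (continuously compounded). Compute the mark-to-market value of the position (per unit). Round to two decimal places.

PV(remaining dividends) I = 8.05·e^(−0.0176·3/12) + 3.39·e^(−0.0176·12/12) + 6.53·e^(−0.0176·13/12) = 17.7522
Current forward F = (S − I)·e^(rT) = (604.27 − 17.7522)·e^(0.0176·15/12) = 586.5178 × 1.022244 = 599.5643
Value (long) = (F − K)·e^(−rT) = (599.5643 − 584.78) × 0.978240 = 14.4626
Value = ₹14.46

₹14.46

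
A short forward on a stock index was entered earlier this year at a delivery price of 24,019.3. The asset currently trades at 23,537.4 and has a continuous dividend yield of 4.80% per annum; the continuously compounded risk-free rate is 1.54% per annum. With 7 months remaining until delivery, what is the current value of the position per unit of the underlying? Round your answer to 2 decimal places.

Current fair forward for the remaining 7 months: F = S·e^((r − q)·T), (r − q) = 0.0154 − 0.0480 = -0.0326
F = 23537.4 · e^(-0.0326 × 7/12) = 23537.4 × 0.98116301 = 23094.0262
Value of long forward = (F − K)·e^(−rT) = (23094.0262 − 24019.3) · e^(−0.0154·7/12)
= -925.2738 × 0.99105690 = -917.00
Short position value = −(long value) = 917.00

917.00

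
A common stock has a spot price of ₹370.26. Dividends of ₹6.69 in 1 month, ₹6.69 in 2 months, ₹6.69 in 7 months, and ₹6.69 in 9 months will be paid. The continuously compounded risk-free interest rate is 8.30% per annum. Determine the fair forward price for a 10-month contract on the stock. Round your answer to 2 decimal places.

PV(dividends) I = 6.69·e^(−0.0830·1/12) + 6.69·e^(−0.0830·2/12) + 6.69·e^(−0.0830·7/12) + 6.69·e^(−0.0830·9/12)
I = 6.6439 + 6.5981 + 6.3738 + 6.2862 = 25.9020
F = (S − I)·e^(rT) = (370.26 − 25.9020) · e^(0.0830·10/12)
= 344.3580 · e^0.069167 = 344.3580 × 1.071615 = ₹369.02

₹369.02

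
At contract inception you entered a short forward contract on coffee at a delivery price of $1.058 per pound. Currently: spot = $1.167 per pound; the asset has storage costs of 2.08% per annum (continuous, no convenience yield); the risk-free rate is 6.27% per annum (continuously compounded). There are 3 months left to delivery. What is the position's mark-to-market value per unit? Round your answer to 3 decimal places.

-$0.132 per pound

Current fair forward for the remaining 3 months: F = S·e^((r + u)·T), (r + u) = 0.0627 + 0.0208 = 0.0835
F = 1.167 · e^(0.0835 × 3/12) = 1.167 × 1.021094 = 1.1916
Value of long forward = (F − K)·e^(−rT) = (1.1916 − 1.058) · e^(−0.0627·3/12)
= 0.1336 × 0.984447 = 0.132
Short position value = −(long value) = -$0.132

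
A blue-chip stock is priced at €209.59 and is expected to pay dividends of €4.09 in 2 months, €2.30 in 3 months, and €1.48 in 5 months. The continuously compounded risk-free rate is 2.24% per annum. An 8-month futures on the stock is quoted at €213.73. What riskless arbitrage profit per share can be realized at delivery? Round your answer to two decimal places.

€8.93 per share

PV(dividends) I = 4.09·e^(−0.0224·2/12) + 2.30·e^(−0.0224·3/12) + 1.48·e^(−0.0224·5/12) = 7.8282
Fair futures F* = (S − I)·e^(rT) = (209.59 − 7.8282)·e^0.014933 = 201.7618 × 1.015045 = 204.7973
Market €213.73 > fair 204.7973: forward overpriced → cash-and-carry (borrow at r, buy the stock and collect the dividends, short the forward).
Profit at T = |F_mkt − F*| = |213.73 − 204.7973| = €8.93 per share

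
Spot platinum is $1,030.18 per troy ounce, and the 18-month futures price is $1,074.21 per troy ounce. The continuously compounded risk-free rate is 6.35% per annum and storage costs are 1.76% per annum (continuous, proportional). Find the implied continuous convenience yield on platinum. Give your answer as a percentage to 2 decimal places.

F = S·e^((r+u−y)T) ⇒ (r+u−y) = ln(F/S)/T
ln(1074.21/1030.18) = 0.041852; /T ⇒ 0.027901
y = r + u − ln(F/S)/T = 0.0635 + 0.0176 − 0.027901 = 0.053199
y = 5.32%

5.32%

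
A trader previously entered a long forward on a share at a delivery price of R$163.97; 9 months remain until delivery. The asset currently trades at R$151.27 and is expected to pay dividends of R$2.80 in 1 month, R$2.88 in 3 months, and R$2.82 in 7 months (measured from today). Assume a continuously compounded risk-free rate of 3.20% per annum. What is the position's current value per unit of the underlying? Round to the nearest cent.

PV(remaining dividends) I = 2.80·e^(−0.0320·1/12) + 2.88·e^(−0.0320·3/12) + 2.82·e^(−0.0320·7/12) = 8.4174
Current forward F = (S − I)·e^(rT) = (151.27 − 8.4174)·e^(0.0320·9/12) = 142.8526 × 1.024290 = 146.3225
Value (long) = (F − K)·e^(−rT) = (146.3225 − 163.97) × 0.976286 = -17.2290
Value = -R$17.23

-R$17.23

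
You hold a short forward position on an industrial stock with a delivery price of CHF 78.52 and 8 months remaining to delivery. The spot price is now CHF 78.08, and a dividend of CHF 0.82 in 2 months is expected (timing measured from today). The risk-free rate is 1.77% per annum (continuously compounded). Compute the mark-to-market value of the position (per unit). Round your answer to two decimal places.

CHF 0.34

PV(remaining dividends) I = 0.82·e^(−0.0177·2/12) = 0.8176
Current forward F = (S − I)·e^(rT) = (78.08 − 0.8176)·e^(0.0177·8/12) = 77.2624 × 1.011870 = 78.1795
Value (long) = (F − K)·e^(−rT) = (78.1795 − 78.52) × 0.988269 = -0.3365
Short position value = −(long value) = CHF 0.34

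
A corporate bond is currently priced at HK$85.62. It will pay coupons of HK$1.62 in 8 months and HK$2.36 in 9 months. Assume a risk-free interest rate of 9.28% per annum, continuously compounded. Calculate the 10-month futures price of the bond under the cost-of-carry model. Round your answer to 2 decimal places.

PV(coupons) I = 1.62·e^(−0.0928·8/12) + 2.36·e^(−0.0928·9/12)
I = 1.5228 + 2.2013 = 3.7241
F = (S − I)·e^(rT) = (85.62 − 3.7241) · e^(0.0928·10/12)
= 81.8959 · e^0.077333 = 81.8959 × 1.080402 = HK$88.48

HK$88.48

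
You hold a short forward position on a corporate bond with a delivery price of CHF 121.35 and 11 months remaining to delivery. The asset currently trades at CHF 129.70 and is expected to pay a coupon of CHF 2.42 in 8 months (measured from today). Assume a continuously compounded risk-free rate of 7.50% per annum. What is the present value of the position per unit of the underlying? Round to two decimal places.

-CHF 14.11

PV(remaining coupons) I = 2.42·e^(−0.0750·8/12) = 2.3020
Current forward F = (S − I)·e^(rT) = (129.70 − 2.3020)·e^(0.0750·11/12) = 127.3980 × 1.071168 = 136.4647
Value (long) = (F − K)·e^(−rT) = (136.4647 − 121.35) × 0.933560 = 14.1105
Short position value = −(long value) = -CHF 14.11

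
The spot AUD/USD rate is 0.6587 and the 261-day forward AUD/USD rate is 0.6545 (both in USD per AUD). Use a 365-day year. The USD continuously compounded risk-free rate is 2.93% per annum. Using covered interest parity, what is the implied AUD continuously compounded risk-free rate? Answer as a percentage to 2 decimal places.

3.82%

F = S·e^((r_USD − r_AUD)T) ⇒ r_AUD = r_USD − ln(F/S)/T
ln(0.6545/0.6587) = -0.006397; /(261/365) = -0.008946
r_AUD = 0.0293 + 0.008946 = 0.038246
r_AUD = 3.82%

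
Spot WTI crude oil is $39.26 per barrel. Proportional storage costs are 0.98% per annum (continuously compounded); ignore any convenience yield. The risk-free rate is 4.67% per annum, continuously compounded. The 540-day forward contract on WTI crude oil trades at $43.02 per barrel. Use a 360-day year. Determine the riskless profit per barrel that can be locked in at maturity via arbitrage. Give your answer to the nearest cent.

$0.29 per barrel

Fair forward: F* = S·e^(carry·T), with carry = (r + u) = 0.0467 + 0.0098 = 0.0565
F* = 39.26 · e^(0.0565 × 540/360) = 39.26 · e^0.084750 = 39.26 × 1.088445 = $42.7324
Market $43.02 > fair $42.7324: forward overpriced → cash-and-carry (buy spot, short the forward).
At maturity, profit = |F_mkt − F*| = |43.02 − 42.7324| = $0.29 per barrel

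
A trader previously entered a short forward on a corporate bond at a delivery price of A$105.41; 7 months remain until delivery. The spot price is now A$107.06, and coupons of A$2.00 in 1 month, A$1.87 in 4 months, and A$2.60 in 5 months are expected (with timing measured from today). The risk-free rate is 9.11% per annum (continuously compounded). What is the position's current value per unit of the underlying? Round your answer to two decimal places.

-A$0.80

PV(remaining coupons) I = 2.00·e^(−0.0911·1/12) + 1.87·e^(−0.0911·4/12) + 2.60·e^(−0.0911·5/12) = 6.3021
Current forward F = (S − I)·e^(rT) = (107.06 − 6.3021)·e^(0.0911·7/12) = 100.7579 × 1.054579 = 106.2572
Value (long) = (F − K)·e^(−rT) = (106.2572 − 105.41) × 0.948246 = 0.8034
Short position value = −(long value) = -A$0.80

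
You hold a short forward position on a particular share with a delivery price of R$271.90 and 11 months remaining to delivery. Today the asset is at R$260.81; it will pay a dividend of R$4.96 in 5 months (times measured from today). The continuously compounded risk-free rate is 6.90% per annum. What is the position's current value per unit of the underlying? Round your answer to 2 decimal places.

-R$0.76

PV(remaining dividends) I = 4.96·e^(−0.0690·5/12) = 4.8194
Current forward F = (S − I)·e^(rT) = (260.81 − 4.8194)·e^(0.0690·11/12) = 255.9906 × 1.065293 = 272.7050
Value (long) = (F − K)·e^(−rT) = (272.7050 − 271.90) × 0.938709 = 0.7557
Short position value = −(long value) = -R$0.76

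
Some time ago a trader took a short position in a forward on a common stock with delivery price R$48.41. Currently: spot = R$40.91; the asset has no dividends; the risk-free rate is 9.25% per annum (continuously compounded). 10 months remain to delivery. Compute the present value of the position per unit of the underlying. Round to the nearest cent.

R$3.91

Current fair forward for the remaining 10 months: F = S·e^(r·T), r = 0.0925
F = 40.91 · e^(0.0925 × 10/12) = 40.91 × 1.080132 = 44.1882
Value of long forward = (F − K)·e^(−rT) = (44.1882 − 48.41) · e^(−0.0925·10/12)
= -4.2218 × 0.925813 = -3.91
Short position value = −(long value) = R$3.91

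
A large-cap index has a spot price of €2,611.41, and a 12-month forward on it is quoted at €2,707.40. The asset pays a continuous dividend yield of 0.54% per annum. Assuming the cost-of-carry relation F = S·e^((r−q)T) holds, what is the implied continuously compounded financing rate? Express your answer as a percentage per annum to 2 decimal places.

From F = S·e^((r−q)T): (r − q) = ln(F/S)/T
ln(2707.40/2611.41) = ln(1.036758) = 0.036099
(r − q) = 0.036099 / (12/12) = 0.036099
r = ln(F/S)/T + q = 0.036099 + 0.0054 = 0.041499
r = 4.15%

4.15%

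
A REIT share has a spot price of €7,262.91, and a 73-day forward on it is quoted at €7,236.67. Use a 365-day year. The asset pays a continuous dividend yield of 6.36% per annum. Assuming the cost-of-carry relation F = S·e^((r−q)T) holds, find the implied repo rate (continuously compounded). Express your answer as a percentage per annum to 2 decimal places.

4.55%

From F = S·e^((r−q)T): (r − q) = ln(F/S)/T
ln(7236.67/7262.91) = ln(0.996387) = -0.003620
(r − q) = -0.003620 / (73/365) = -0.018100
r = ln(F/S)/T + q = -0.018100 + 0.0636 = 0.045500
r = 4.55%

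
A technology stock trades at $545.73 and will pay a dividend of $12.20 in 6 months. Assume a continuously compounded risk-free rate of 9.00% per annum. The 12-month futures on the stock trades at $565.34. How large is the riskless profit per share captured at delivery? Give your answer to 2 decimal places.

$19.02 per share

PV(dividends) I = 12.20·e^(−0.0900·6/12) = 11.6632
Fair futures F* = (S − I)·e^(rT) = (545.73 − 11.6632)·e^0.090000 = 534.0668 × 1.094174 = 584.3620
Market $565.34 < fair 584.3620: forward underpriced → reverse cash-and-carry (short the stock, invest proceeds at r, pay the dividends, go long the forward).
Profit at T = |F_mkt − F*| = |565.34 − 584.3620| = $19.02 per share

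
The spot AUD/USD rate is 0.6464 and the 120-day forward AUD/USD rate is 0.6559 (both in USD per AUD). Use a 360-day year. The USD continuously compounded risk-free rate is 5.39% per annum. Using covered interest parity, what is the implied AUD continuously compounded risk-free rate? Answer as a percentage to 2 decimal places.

1.01%

F = S·e^((r_USD − r_AUD)T) ⇒ r_AUD = r_USD − ln(F/S)/T
ln(0.6559/0.6464) = 0.014590; /(120/360) = 0.043770
r_AUD = 0.0539 − 0.043770 = 0.010130
r_AUD = 1.01%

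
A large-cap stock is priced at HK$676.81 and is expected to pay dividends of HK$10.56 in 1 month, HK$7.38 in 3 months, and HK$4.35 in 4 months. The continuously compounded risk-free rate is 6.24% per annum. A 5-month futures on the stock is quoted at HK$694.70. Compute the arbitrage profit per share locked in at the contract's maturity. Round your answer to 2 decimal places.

HK$22.67 per share

PV(dividends) I = 10.56·e^(−0.0624·1/12) + 7.38·e^(−0.0624·3/12) + 4.35·e^(−0.0624·4/12) = 22.0315
Fair futures F* = (S − I)·e^(rT) = (676.81 − 22.0315)·e^0.026000 = 654.7785 × 1.026341 = 672.0260
Market HK$694.70 > fair 672.0260: forward overpriced → cash-and-carry (borrow at r, buy the stock and collect the dividends, short the forward).
Profit at T = |F_mkt − F*| = |694.70 − 672.0260| = HK$22.67 per share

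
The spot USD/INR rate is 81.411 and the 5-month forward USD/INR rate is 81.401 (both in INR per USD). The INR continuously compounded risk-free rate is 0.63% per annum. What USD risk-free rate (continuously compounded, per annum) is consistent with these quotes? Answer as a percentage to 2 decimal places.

F = S·e^((r_INR − r_USD)T) ⇒ r_USD = r_INR − ln(F/S)/T
ln(81.401/81.411) = -0.000123; /(5/12) = -0.000295
r_USD = 0.0063 + 0.000295 = 0.006595
r_USD = 0.66%

0.66%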